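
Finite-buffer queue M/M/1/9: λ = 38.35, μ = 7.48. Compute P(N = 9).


ρ = λ/μ = 38.35/7.48 = 5.1270
P_K = (1−ρ)ρ^K/(1−ρ^(K+1)) = (-4.1270·2447788.746294)/(1 − 12549825.992027)
= -10102037.245733/-12549824.992027 = 0.804954

Final: 0.804954


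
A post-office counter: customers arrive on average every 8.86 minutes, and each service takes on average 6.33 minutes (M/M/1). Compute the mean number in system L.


λ = 60/8.86 = 6.7720 /hr
μ = 60/6.33 = 9.4787 /hr
ρ = λ/μ = 6.7720/9.4787 = 0.7144
L = ρ/(1−ρ) = 0.7144/0.2856 = 2.5020

Final: 2.5020


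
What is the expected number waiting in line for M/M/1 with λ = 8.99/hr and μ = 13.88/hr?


ρ = 8.99/13.88 = 0.6477
Lq = ρ²/(1−ρ) = 0.4195/0.3523 = 1.1908

Final: 1.1908


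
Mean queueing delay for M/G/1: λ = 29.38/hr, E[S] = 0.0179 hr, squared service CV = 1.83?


ρ = λ·E[S] = 29.38·0.0179 = 0.5259
E[S²] = E[S]²(1+C_s²) = 0.0179²·(1+1.83) = 0.0009068
Wq = λ·E[S²]/(2(1−ρ)) = 29.38·0.0009068/(2·0.4741) = 0.02810 hr

Final: 0.02810 hr


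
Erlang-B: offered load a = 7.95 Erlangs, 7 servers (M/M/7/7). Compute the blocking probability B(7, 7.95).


B(c,a) = (a^c/c!) / Σ_{k=0}^{c} a^k/k!
a^7/7! = 398.234943
Σ terms (k=0..7): 1.00000 + 7.95000 + 31.60125 + 83.74331 + 166.43983 + 264.63934 + 350.64712 + 398.23494 = 1304.255794
B = 398.234943/1304.255794 = 0.305335

Final: 0.305335


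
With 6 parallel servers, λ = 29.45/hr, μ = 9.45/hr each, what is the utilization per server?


ρ = λ/(cμ) = 29.45/(6·9.45) = 29.45/56.70 = 0.5194

Final: 0.5194


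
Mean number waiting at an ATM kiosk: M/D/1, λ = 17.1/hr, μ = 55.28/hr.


ρ = 17.1/55.28 = 0.3093
M/D/1: Lq = ρ²/(2(1−ρ)) = 0.09569/(2·0.6907) = 0.06927

Final: 0.06927


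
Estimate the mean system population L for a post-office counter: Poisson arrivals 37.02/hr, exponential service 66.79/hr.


ρ = λ/μ = 37.02/66.79 = 0.5543
L = ρ/(1−ρ) = 0.5543/(1 − 0.5543) = 0.5543/0.4457 = 1.2435

Final: 1.2435


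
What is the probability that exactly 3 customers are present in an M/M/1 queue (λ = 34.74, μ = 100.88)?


ρ = 34.74/100.88 = 0.3444
P_n = (1−ρ)·ρ^n = (1 − 0.3444)·0.3444^3 = 0.6556·0.040839 = 0.026775

Final: 0.026775


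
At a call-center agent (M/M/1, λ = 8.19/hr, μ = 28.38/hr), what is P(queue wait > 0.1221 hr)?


ρ = 8.19/28.38 = 0.2886
P(Wq > t) = ρ·e^{−(μ−λ)t} = 0.2886·e^{−2.4652}
= 0.2886·0.084992 = 0.024527

Final: 0.024527


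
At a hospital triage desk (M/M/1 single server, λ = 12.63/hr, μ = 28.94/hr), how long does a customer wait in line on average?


ρ = 12.63/28.94 = 0.4364
Wq = ρ/(μ−λ) = 0.4364/(28.94 − 12.63) = 0.4364/16.31 = 0.02676 hr

Final: 0.02676 hr


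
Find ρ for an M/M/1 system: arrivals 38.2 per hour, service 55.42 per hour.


ρ = λ/μ = 38.2/55.42 = 0.6893

Final: 0.6893


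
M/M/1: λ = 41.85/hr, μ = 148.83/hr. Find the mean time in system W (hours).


W = 1/(μ−λ) = 1/(148.83 − 41.85) = 1/106.98 = 0.009348 hr

Final: 0.009348 hr


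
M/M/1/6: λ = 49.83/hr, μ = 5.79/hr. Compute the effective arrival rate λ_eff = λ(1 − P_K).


ρ = 8.6062; P_K = (1−ρ)ρ^6/(1−ρ^7) = 0.883805
λ_eff = λ(1 − P_K) = 49.83·(1 − 0.883805) = 49.83·0.116195 = 5.7900 /hr

Final: 5.7900 /hr


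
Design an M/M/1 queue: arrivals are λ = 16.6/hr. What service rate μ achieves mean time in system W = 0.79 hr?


W = 1/(μ−λ) ⇒ μ − λ = 1/W = 1/0.79 = 1.2658
μ = λ + 1/W = 16.6 + 1.2658 = 17.8658 per hr

Final: 17.8658 /hr


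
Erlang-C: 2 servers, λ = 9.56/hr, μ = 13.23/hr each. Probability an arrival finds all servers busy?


a = λ/μ = 0.7226; ρ = a/2 = 0.3613
P₀ = 0.469184 (from M/M/c formula)
C(c,a) = [a^c/(c!(1−ρ))]·P₀ = [0.52215/(2·0.6387)]·0.469184
= 0.40876·0.469184 = 0.191784

Final: 0.191784


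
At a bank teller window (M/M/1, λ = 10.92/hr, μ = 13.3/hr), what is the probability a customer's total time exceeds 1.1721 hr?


W ~ Exponential(μ−λ) for M/M/1.
μ − λ = 13.3 − 10.92 = 2.3800
P(W > t) = e^{−(μ−λ)t} = e^{−2.7896} = 0.061446

Final: 0.061446


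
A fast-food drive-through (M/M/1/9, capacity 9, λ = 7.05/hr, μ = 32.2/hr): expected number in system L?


ρ = 7.05/32.2 = 0.2189
L = ρ[1 − (K+1)ρ^K + Kρ^(K+1)] / [(1−ρ)(1−ρ^(K+1))]
Numerator: 0.2189·(1 − 10·0.000001156 + 9·0.0000002531) = 0.218942
Denominator: (0.7811)·(1.000000) = 0.781056
L = 0.218942/0.781056 = 0.2803

Final: 0.2803


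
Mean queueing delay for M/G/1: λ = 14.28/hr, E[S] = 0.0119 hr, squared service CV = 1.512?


ρ = λ·E[S] = 14.28·0.0119 = 0.1699
E[S²] = E[S]²(1+C_s²) = 0.0119²·(1+1.512) = 0.0003557
Wq = λ·E[S²]/(2(1−ρ)) = 14.28·0.0003557/(2·0.8301) = 0.003060 hr

Final: 0.003060 hr


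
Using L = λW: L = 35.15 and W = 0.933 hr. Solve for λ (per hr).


λ = L/W = 35.15/0.933 = 37.6742 /hr

Final: 37.6742 /hr


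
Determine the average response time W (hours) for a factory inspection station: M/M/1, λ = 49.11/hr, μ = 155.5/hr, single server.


W = 1/(μ−λ) = 1/(155.5 − 49.11) = 1/106.39 = 0.009399 hr

Final: 0.009399 hr


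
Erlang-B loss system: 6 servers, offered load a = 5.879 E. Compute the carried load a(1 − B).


B(6,5.879) = 0.256380 (Erlang-B)
Carried load = a(1 − B) = 5.879·(1 − 0.256380) = 5.879·0.743620 = 4.3717 E

Final: 4.3717 Erlangs


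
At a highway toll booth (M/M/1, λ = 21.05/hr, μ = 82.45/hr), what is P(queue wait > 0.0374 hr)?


ρ = 21.05/82.45 = 0.2553
P(Wq > t) = ρ·e^{−(μ−λ)t} = 0.2553·e^{−2.2964}
= 0.2553·0.100624 = 0.025690

Final: 0.025690


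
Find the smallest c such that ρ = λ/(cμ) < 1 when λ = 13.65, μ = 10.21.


Stability requires cμ > λ ⇔ c > λ/μ.
λ/μ = 13.65/10.21 = 1.3369
Minimum integer c = ⌊1.3369⌋ + 1 = 2
Check: 2·10.21 = 20.42 > 13.65, while 1·10.21 = 10.21 ≤ 13.65

Final: 2 servers


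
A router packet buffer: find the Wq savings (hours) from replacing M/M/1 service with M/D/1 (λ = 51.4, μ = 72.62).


ρ = 51.4/72.62 = 0.7078
Wq(M/M/1) = ρ/(μ−λ) = 0.7078/21.22 = 0.03336 hr
Wq(M/D/1) = ρ/(2(μ−λ)) = 0.01668 hr
Savings = 0.03336 − 0.01668 = 0.01668 hr

Final: 0.01668 hr


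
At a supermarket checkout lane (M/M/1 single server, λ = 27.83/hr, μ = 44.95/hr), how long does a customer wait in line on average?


ρ = 27.83/44.95 = 0.6191
Wq = ρ/(μ−λ) = 0.6191/(44.95 − 27.83) = 0.6191/17.12 = 0.03616 hr

Final: 0.03616 hr


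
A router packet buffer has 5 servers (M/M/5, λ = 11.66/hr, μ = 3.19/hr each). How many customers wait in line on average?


a = λ/μ = 3.6552; ρ = a/5 = 0.7310
P₀ = 0.021220
Lq = P₀·a^c·ρ / (c!·(1−ρ)²) = 0.021220·652.43813·0.7310/(120·0.07234)
= 1.16584

Final: 1.16584


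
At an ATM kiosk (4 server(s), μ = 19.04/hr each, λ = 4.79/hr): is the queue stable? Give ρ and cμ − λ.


Total capacity cμ = 4·19.04 = 76.16/hr
ρ = λ/(cμ) = 4.79/76.16 = 0.06289
Stable ⇔ ρ < 1: YES
Spare capacity = cμ − λ = 76.16 − 4.79 = 71.37/hr

Final: ρ = 0.06289; stable; margin = 71.37/hr


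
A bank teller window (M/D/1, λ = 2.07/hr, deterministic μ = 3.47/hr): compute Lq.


ρ = 2.07/3.47 = 0.5965
M/D/1: Lq = ρ²/(2(1−ρ)) = 0.3559/(2·0.4035) = 0.44101

Final: 0.44101


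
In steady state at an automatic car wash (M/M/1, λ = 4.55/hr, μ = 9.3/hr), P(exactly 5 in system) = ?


ρ = 4.55/9.3 = 0.4892
P_n = (1−ρ)·ρ^n = (1 − 0.4892)·0.4892^5 = 0.5108·0.028031 = 0.014317

Final: 0.014317


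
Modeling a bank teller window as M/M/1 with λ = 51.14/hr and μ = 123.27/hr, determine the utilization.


ρ = λ/μ = 51.14/123.27 = 0.4149

Final: 0.4149


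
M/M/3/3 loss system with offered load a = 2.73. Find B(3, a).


B(c,a) = (a^c/c!) / Σ_{k=0}^{c} a^k/k!
a^3/3! = 3.391069
Σ terms (k=0..3): 1.00000 + 2.73000 + 3.72645 + 3.39107 = 10.847520
B = 3.391069/10.847520 = 0.312612

Final: 0.312612


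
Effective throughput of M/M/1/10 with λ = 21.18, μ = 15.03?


ρ = 1.4092; P_K = (1−ρ)ρ^10/(1−ρ^11) = 0.297198
λ_eff = λ(1 − P_K) = 21.18·(1 − 0.297198) = 21.18·0.702802 = 14.8853 /hr

Final: 14.8853 /hr


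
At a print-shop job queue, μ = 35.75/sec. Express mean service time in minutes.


Mean service time = 1/μ = 1/35.75 second = 0.02797 second
In minutes: 0.02797 × 0.0166667 = 0.0004662 min

Final: 0.0004662 min


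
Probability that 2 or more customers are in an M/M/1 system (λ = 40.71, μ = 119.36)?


ρ = 40.71/119.36 = 0.3411
P(N ≥ n) = ρ^n = 0.3411^2 = 0.116328

Final: 0.116328


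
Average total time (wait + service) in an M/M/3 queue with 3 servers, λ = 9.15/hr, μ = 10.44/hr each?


a = 0.8764; ρ = 0.2921; P₀ = 0.413390
Lq = P₀·a^c·ρ/(c!(1−ρ)²) = 0.02704
Wq = Lq/λ = 0.02704/9.15 = 0.002956 hr
W = Wq + 1/μ = 0.002956 + 0.09579 = 0.09874 hr

Final: 0.09874 hr


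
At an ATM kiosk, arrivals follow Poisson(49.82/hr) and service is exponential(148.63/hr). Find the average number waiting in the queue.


ρ = 49.82/148.63 = 0.3352
Lq = ρ²/(1−ρ) = 0.1124/0.6648 = 0.1690

Final: 0.1690


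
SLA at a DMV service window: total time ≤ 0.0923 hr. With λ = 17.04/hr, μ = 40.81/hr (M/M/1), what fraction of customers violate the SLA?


W ~ Exponential(μ−λ) for M/M/1.
μ − λ = 40.81 − 17.04 = 23.7700
P(W > t) = e^{−(μ−λ)t} = e^{−2.1940} = 0.111473

Final: 0.111473


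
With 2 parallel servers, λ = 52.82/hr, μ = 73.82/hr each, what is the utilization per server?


ρ = λ/(cμ) = 52.82/(2·73.82) = 52.82/147.64 = 0.3578

Final: 0.3578


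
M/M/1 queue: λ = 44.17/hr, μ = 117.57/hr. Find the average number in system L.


ρ = λ/μ = 44.17/117.57 = 0.3757
L = ρ/(1−ρ) = 0.3757/(1 − 0.3757) = 0.3757/0.6243 = 0.6018

Final: 0.6018


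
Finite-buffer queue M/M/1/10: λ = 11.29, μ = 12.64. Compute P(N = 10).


ρ = λ/μ = 11.29/12.64 = 0.8932
P_K = (1−ρ)ρ^K/(1−ρ^(K+1)) = (0.1068·0.323198)/(1 − 0.288679)
= 0.034519/0.711321 = 0.048528

Final: 0.048528


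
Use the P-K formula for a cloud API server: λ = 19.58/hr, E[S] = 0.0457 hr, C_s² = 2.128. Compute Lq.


ρ = λ·E[S] = 19.58·0.0457 = 0.8948
Lq = ρ²(1+C_s²)/(2(1−ρ)) = 0.8007·(1+2.128)/(2·0.1052)
= 0.8007·3.1280/0.2104 = 11.90429

Final: 11.90429


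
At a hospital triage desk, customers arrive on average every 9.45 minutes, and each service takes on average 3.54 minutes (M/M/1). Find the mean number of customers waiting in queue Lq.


λ = 60/9.45 = 6.3492 /hr
μ = 60/3.54 = 16.9492 /hr
ρ = λ/μ = 6.3492/16.9492 = 0.3746
Lq = ρ²/(1−ρ) = 0.1403/0.6254 = 0.2244

Final: 0.2244


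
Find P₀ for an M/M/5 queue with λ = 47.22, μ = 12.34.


a = λ/μ = 47.22/12.34 = 3.8266; ρ = a/c = 0.7653
Σ_{k=0}^{4} a^k/k! (terms k=0..4) = 1.00000 + 3.82658 + 7.32136 + 9.33859 + 8.93371 = 30.42024
Tail: a^5/(5!(1−ρ)) = 820.45377/(120·0.2347) = 29.13329
P₀ = 1/(30.42024 + 29.13329) = 1/59.55353 = 0.016792

Final: 0.016792


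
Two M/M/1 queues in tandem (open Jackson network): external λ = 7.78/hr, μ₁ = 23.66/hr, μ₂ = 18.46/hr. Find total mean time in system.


Each node sees arrival rate λ = 7.78/hr (tandem ⇒ throughput preserved).
W₁ = 1/(μ₁−λ) = 1/(23.66−7.78) = 0.06297 hr
W₂ = 1/(μ₂−λ) = 1/(18.46−7.78) = 0.09363 hr
W_total = W₁ + W₂ = 0.06297 + 0.09363 = 0.15661 hr

Final: 0.15661 hr


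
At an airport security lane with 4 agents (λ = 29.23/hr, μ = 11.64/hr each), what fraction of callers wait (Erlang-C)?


a = λ/μ = 2.5112; ρ = a/4 = 0.6278
P₀ = 0.072701 (from M/M/c formula)
C(c,a) = [a^c/(c!(1−ρ))]·P₀ = [39.76522/(24·0.3722)]·0.072701
= 4.45150·0.072701 = 0.323631

Final: 0.323631


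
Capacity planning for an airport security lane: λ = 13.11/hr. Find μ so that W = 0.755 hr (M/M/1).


W = 1/(μ−λ) ⇒ μ − λ = 1/W = 1/0.755 = 1.3245
μ = λ + 1/W = 13.11 + 1.3245 = 14.4345 per hr

Final: 14.4345 /hr


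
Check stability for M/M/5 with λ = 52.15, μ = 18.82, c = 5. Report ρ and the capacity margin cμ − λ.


Total capacity cμ = 5·18.82 = 94.10/hr
ρ = λ/(cμ) = 52.15/94.10 = 0.5542
Stable ⇔ ρ < 1: YES
Spare capacity = cμ − λ = 94.10 − 52.15 = 41.95/hr

Final: ρ = 0.5542; stable; margin = 41.95/hr


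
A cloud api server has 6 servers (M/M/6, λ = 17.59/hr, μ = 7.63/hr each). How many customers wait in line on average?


a = λ/μ = 2.3054; ρ = a/6 = 0.3842
P₀ = 0.099374
Lq = P₀·a^c·ρ / (c!·(1−ρ)²) = 0.099374·150.12320·0.3842/(720·0.37917)
= 0.02100

Final: 0.02100


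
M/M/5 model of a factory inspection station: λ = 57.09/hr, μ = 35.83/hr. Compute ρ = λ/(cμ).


ρ = λ/(cμ) = 57.09/(5·35.83) = 57.09/179.15 = 0.3187

Final: 0.3187


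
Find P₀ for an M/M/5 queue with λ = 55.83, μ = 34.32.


a = λ/μ = 55.83/34.32 = 1.6267; ρ = a/c = 0.3253
Σ_{k=0}^{4} a^k/k! (terms k=0..4) = 1.00000 + 1.62675 + 1.32315 + 0.71748 + 0.29179 = 4.95917
Tail: a^5/(5!(1−ρ)) = 11.39205/(120·0.6747) = 0.14072
P₀ = 1/(4.95917 + 0.14072) = 1/5.09989 = 0.196083

Final: 0.196083


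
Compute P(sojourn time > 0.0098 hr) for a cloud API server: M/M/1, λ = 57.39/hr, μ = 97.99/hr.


W ~ Exponential(μ−λ) for M/M/1.
μ − λ = 97.99 − 57.39 = 40.6000
P(W > t) = e^{−(μ−λ)t} = e^{−0.3979} = 0.671743

Final: 0.671743


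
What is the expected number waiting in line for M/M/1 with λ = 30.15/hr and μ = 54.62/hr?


ρ = 30.15/54.62 = 0.5520
Lq = ρ²/(1−ρ) = 0.3047/0.4480 = 0.6801

Final: 0.6801


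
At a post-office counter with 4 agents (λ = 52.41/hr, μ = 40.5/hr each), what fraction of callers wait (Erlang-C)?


a = λ/μ = 1.2941; ρ = a/4 = 0.3235
P₀ = 0.272829 (from M/M/c formula)
C(c,a) = [a^c/(c!(1−ρ))]·P₀ = [2.80438/(24·0.6765)]·0.272829
= 0.17273·0.272829 = 0.047126

Final: 0.047126


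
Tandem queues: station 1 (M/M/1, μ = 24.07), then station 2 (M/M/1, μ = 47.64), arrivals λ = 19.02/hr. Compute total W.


Each node sees arrival rate λ = 19.02/hr (tandem ⇒ throughput preserved).
W₁ = 1/(μ₁−λ) = 1/(24.07−19.02) = 0.19802 hr
W₂ = 1/(μ₂−λ) = 1/(47.64−19.02) = 0.03494 hr
W_total = W₁ + W₂ = 0.19802 + 0.03494 = 0.23296 hr

Final: 0.23296 hr


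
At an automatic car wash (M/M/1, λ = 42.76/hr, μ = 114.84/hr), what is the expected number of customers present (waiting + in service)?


ρ = λ/μ = 42.76/114.84 = 0.3723
L = ρ/(1−ρ) = 0.3723/(1 − 0.3723) = 0.3723/0.6277 = 0.5932

Final: 0.5932


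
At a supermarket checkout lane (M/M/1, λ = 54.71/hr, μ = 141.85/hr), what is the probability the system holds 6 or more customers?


ρ = 54.71/141.85 = 0.3857
P(N ≥ n) = ρ^n = 0.3857^6 = 0.003292

Final: 0.003292


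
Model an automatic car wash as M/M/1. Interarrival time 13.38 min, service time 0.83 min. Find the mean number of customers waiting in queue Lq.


λ = 60/13.38 = 4.4843 /hr
μ = 60/0.83 = 72.2892 /hr
ρ = λ/μ = 4.4843/72.2892 = 0.06203
Lq = ρ²/(1−ρ) = 0.003848/0.9380 = 0.004103

Final: 0.004103


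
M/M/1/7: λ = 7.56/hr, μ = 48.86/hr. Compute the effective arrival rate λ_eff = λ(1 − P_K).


ρ = 0.1547; P_K = (1−ρ)ρ^7/(1−ρ^8) = 0.000001795
λ_eff = λ(1 − P_K) = 7.56·(1 − 0.000001795) = 7.56·0.999998 = 7.5600 /hr

Final: 7.5600 /hr


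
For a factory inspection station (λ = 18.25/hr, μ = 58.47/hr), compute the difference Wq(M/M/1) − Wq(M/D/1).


ρ = 18.25/58.47 = 0.3121
Wq(M/M/1) = ρ/(μ−λ) = 0.3121/40.22 = 0.007760 hr
Wq(M/D/1) = ρ/(2(μ−λ)) = 0.003880 hr
Savings = 0.007760 − 0.003880 = 0.003880 hr

Final: 0.003880 hr


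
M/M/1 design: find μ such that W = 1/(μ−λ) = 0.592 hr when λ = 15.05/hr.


W = 1/(μ−λ) ⇒ μ − λ = 1/W = 1/0.592 = 1.6892
μ = λ + 1/W = 15.05 + 1.6892 = 16.7392 per hr

Final: 16.7392 /hr


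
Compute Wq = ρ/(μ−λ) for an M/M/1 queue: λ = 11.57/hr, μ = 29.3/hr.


ρ = 11.57/29.3 = 0.3949
Wq = ρ/(μ−λ) = 0.3949/(29.3 − 11.57) = 0.3949/17.73 = 0.02227 hr

Final: 0.02227 hr


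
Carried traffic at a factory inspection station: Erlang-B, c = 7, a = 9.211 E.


B(7,9.211) = 0.372084 (Erlang-B)
Carried load = a(1 − B) = 9.211·(1 − 0.372084) = 9.211·0.627916 = 5.7837 E

Final: 5.7837 Erlangs


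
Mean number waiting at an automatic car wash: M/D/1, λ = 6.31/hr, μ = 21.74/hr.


ρ = 6.31/21.74 = 0.2902
M/D/1: Lq = ρ²/(2(1−ρ)) = 0.08424/(2·0.7098) = 0.05935

Final: 0.05935


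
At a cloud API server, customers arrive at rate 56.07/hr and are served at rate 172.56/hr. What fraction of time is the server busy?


ρ = λ/μ = 56.07/172.56 = 0.3249

Final: 0.3249


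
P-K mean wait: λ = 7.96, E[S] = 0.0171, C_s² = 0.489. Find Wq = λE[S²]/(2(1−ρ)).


ρ = λ·E[S] = 7.96·0.0171 = 0.1361
E[S²] = E[S]²(1+C_s²) = 0.0171²·(1+0.489) = 0.0004354
Wq = λ·E[S²]/(2(1−ρ)) = 7.96·0.0004354/(2·0.8639) = 0.002006 hr

Final: 0.002006 hr


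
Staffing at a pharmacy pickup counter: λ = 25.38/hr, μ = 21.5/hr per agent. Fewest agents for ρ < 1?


Stability requires cμ > λ ⇔ c > λ/μ.
λ/μ = 25.38/21.5 = 1.1805
Minimum integer c = ⌊1.1805⌋ + 1 = 2
Check: 2·21.5 = 43.00 > 25.38, while 1·21.5 = 21.50 ≤ 25.38

Final: 2 servers


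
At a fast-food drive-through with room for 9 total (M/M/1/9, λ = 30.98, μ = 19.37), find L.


ρ = 30.98/19.37 = 1.5994
L = ρ[1 − (K+1)ρ^K + Kρ^(K+1)] / [(1−ρ)(1−ρ^(K+1))]
Numerator: 1.5994·(1 − 10·68.480376 + 9·109.526177) = 482.903879
Denominator: (-0.5994)·(-108.526177) = 65.048472
L = 482.903879/65.048472 = 7.4238

Final: 7.4238


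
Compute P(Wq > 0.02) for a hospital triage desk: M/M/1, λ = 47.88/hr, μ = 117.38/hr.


ρ = 47.88/117.38 = 0.4079
P(Wq > t) = ρ·e^{−(μ−λ)t} = 0.4079·e^{−1.3900}
= 0.4079·0.249075 = 0.101599

Final: 0.101599


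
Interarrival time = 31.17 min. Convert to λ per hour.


λ = 1/(interarrival time) in consistent units.
1 hour = 60 min, so λ = 60/31.17 = 1.9249 per hour

Final: 1.9249 /hr


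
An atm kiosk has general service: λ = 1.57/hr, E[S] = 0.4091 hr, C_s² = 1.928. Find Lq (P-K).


ρ = λ·E[S] = 1.57·0.4091 = 0.6423
Lq = ρ²(1+C_s²)/(2(1−ρ)) = 0.4125·(1+1.928)/(2·0.3577)
= 0.4125·2.9280/0.7154 = 1.68836

Final: 1.68836


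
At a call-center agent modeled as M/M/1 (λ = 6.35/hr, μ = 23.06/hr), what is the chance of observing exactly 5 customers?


ρ = 6.35/23.06 = 0.2754
P_n = (1−ρ)·ρ^n = (1 − 0.2754)·0.2754^5 = 0.7246·0.001583 = 0.001147

Final: 0.001147


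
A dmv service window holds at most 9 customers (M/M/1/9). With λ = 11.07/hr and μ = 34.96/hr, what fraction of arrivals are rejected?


ρ = λ/μ = 11.07/34.96 = 0.3166
P_K = (1−ρ)ρ^K/(1−ρ^(K+1)) = (0.6834·0.00003200)/(1 − 0.00001013)
= 0.00002187/0.999990 = 0.00002187

Final: 0.00002187


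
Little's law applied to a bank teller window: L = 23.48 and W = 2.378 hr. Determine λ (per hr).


λ = L/W = 23.48/2.378 = 9.8738 /hr

Final: 9.8738 /hr


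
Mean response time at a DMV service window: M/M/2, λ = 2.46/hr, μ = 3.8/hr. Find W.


a = 0.6474; ρ = 0.3237; P₀ = 0.510934
Lq = P₀·a^c·ρ/(c!(1−ρ)²) = 0.07576
Wq = Lq/λ = 0.07576/2.46 = 0.03080 hr
W = Wq + 1/μ = 0.03080 + 0.26316 = 0.29396 hr

Final: 0.29396 hr


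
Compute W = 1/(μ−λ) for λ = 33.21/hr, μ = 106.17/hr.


W = 1/(μ−λ) = 1/(106.17 − 33.21) = 1/72.96 = 0.01371 hr

Final: 0.01371 hr


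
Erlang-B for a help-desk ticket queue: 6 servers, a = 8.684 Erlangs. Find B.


B(c,a) = (a^c/c!) / Σ_{k=0}^{c} a^k/k!
a^6/6! = 595.643480
Σ terms (k=0..6): 1.00000 + 8.68400 + 37.70593 + 109.14609 + 236.95617 + 411.54547 + 595.64348 = 1400.681141
B = 595.643480/1400.681141 = 0.425253

Final: 0.425253


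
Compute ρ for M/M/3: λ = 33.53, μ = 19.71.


ρ = λ/(cμ) = 33.53/(3·19.71) = 33.53/59.13 = 0.5671

Final: 0.5671


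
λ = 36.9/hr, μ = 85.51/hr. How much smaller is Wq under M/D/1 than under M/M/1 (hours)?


ρ = 36.9/85.51 = 0.4315
Wq(M/M/1) = ρ/(μ−λ) = 0.4315/48.61 = 0.008877 hr
Wq(M/D/1) = ρ/(2(μ−λ)) = 0.004439 hr
Savings = 0.008877 − 0.004439 = 0.004439 hr

Final: 0.004439 hr


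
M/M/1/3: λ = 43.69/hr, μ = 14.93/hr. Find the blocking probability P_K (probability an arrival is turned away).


ρ = λ/μ = 43.69/14.93 = 2.9263
P_K = (1−ρ)ρ^K/(1−ρ^(K+1)) = (-1.9263·25.059172)/(1 − 73.331226)
= -48.272055/-72.331226 = 0.667375

Final: 0.667375


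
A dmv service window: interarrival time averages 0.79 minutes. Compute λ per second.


λ = 1/(interarrival time) in consistent units.
1 second = 0.0166667 min, so λ = 0.0166667/0.79 = 0.02110 per second

Final: 0.02110 /sec


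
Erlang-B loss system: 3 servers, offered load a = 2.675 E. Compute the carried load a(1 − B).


B(3,2.675) = 0.305488 (Erlang-B)
Carried load = a(1 − B) = 2.675·(1 − 0.305488) = 2.675·0.694512 = 1.8578 E

Final: 1.8578 Erlangs


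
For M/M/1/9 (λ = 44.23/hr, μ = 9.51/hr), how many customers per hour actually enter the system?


ρ = 4.6509; P_K = (1−ρ)ρ^9/(1−ρ^10) = 0.784988
λ_eff = λ(1 − P_K) = 44.23·(1 − 0.784988) = 44.23·0.215012 = 9.5100 /hr

Final: 9.5100 /hr


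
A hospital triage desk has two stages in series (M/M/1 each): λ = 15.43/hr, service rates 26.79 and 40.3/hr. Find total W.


Each node sees arrival rate λ = 15.43/hr (tandem ⇒ throughput preserved).
W₁ = 1/(μ₁−λ) = 1/(26.79−15.43) = 0.08803 hr
W₂ = 1/(μ₂−λ) = 1/(40.3−15.43) = 0.04021 hr
W_total = W₁ + W₂ = 0.08803 + 0.04021 = 0.12824 hr

Final: 0.12824 hr


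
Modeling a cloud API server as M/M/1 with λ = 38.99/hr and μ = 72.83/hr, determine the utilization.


ρ = λ/μ = 38.99/72.83 = 0.5354

Final: 0.5354


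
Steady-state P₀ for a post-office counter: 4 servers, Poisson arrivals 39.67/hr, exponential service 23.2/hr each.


a = λ/μ = 39.67/23.2 = 1.7099; ρ = a/c = 0.4275
Σ_{k=0}^{3} a^k/k! (terms k=0..3) = 1.00000 + 1.70991 + 1.46190 + 0.83324 = 5.00506
Tail: a^4/(4!(1−ρ)) = 8.54864/(24·0.5725) = 0.62215
P₀ = 1/(5.00506 + 0.62215) = 1/5.62721 = 0.177708

Final: 0.177708


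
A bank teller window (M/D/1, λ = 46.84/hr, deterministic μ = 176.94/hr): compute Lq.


ρ = 46.84/176.94 = 0.2647
M/D/1: Lq = ρ²/(2(1−ρ)) = 0.07008/(2·0.7353) = 0.04765

Final: 0.04765


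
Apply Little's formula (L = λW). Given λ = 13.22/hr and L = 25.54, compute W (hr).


W = L/λ = 25.54/13.22 = 1.9319 hr

Final: 1.9319 hr


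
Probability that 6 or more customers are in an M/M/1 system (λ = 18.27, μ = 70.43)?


ρ = 18.27/70.43 = 0.2594
P(N ≥ n) = ρ^n = 0.2594^6 = 0.0003047

Final: 0.0003047


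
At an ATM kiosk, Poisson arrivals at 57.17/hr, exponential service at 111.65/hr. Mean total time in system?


W = 1/(μ−λ) = 1/(111.65 − 57.17) = 1/54.48 = 0.01836 hr

Final: 0.01836 hr


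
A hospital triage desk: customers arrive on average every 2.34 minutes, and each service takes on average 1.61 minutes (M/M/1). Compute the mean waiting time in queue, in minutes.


λ = 60/2.34 = 25.6410 /hr
μ = 60/1.61 = 37.2671 /hr
ρ = λ/μ = 25.6410/37.2671 = 0.6880
Wq = ρ/(μ−λ) = 0.6880/(37.2671−25.6410) = 0.05918 hr
In minutes: 0.05918·60 = 3.551 min

Final: 3.551 min


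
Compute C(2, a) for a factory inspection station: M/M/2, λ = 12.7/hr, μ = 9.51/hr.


a = λ/μ = 1.3354; ρ = a/2 = 0.6677
P₀ = 0.199243 (from M/M/c formula)
C(c,a) = [a^c/(c!(1−ρ))]·P₀ = [1.78339/(2·0.3323)]·0.199243
= 2.68355·0.199243 = 0.534680

Final: 0.534680


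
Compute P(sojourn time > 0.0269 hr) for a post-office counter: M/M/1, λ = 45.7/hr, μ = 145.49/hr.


W ~ Exponential(μ−λ) for M/M/1.
μ − λ = 145.49 − 45.7 = 99.7900
P(W > t) = e^{−(μ−λ)t} = e^{−2.6844} = 0.068265

Final: 0.068265


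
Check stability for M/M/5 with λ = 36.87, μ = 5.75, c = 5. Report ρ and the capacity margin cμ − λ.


Total capacity cμ = 5·5.75 = 28.75/hr
ρ = λ/(cμ) = 36.87/28.75 = 1.2824
Stable ⇔ ρ < 1: NO
Spare capacity = cμ − λ = 28.75 − 36.87 = -8.12/hr

Final: ρ = 1.2824; unstable; margin = -8.12/hr


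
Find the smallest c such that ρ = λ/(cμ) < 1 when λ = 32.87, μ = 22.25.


Stability requires cμ > λ ⇔ c > λ/μ.
λ/μ = 32.87/22.25 = 1.4773
Minimum integer c = ⌊1.4773⌋ + 1 = 2
Check: 2·22.25 = 44.50 > 32.87, while 1·22.25 = 22.25 ≤ 32.87

Final: 2 servers


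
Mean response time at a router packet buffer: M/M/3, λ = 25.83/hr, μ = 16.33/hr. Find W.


a = 1.5818; ρ = 0.5273; P₀ = 0.191281
Lq = P₀·a^c·ρ/(c!(1−ρ)²) = 0.29764
Wq = Lq/λ = 0.29764/25.83 = 0.01152 hr
W = Wq + 1/μ = 0.01152 + 0.06124 = 0.07276 hr

Final: 0.07276 hr


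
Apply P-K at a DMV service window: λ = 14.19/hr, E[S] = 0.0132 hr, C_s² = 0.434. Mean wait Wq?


ρ = λ·E[S] = 14.19·0.0132 = 0.1873
E[S²] = E[S]²(1+C_s²) = 0.0132²·(1+0.434) = 0.0002499
Wq = λ·E[S²]/(2(1−ρ)) = 14.19·0.0002499/(2·0.8127) = 0.002181 hr

Final: 0.002181 hr


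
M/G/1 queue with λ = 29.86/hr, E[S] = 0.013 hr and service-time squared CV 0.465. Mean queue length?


ρ = λ·E[S] = 29.86·0.013 = 0.3882
Lq = ρ²(1+C_s²)/(2(1−ρ)) = 0.1507·(1+0.465)/(2·0.6118)
= 0.1507·1.4650/1.2236 = 0.18041

Final: 0.18041


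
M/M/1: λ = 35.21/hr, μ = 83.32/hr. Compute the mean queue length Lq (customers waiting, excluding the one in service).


ρ = 35.21/83.32 = 0.4226
Lq = ρ²/(1−ρ) = 0.1786/0.5774 = 0.3093

Final: 0.3093


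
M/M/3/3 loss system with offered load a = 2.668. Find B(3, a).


B(c,a) = (a^c/c!) / Σ_{k=0}^{c} a^k/k!
a^3/3! = 3.165237
Σ terms (k=0..3): 1.00000 + 2.66800 + 3.55911 + 3.16524 = 10.392349
B = 3.165237/10.392349 = 0.304574

Final: 0.304574


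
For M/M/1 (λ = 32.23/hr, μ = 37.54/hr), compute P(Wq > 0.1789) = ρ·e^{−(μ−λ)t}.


ρ = 32.23/37.54 = 0.8586
P(Wq > t) = ρ·e^{−(μ−λ)t} = 0.8586·e^{−0.9500}
= 0.8586·0.386757 = 0.332050

Final: 0.332050


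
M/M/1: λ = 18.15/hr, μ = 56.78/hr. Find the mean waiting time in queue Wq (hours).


ρ = 18.15/56.78 = 0.3197
Wq = ρ/(μ−λ) = 0.3197/(56.78 − 18.15) = 0.3197/38.63 = 0.008275 hr

Final: 0.008275 hr


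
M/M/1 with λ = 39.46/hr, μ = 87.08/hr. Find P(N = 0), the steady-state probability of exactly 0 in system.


ρ = 39.46/87.08 = 0.4531
P_n = (1−ρ)·ρ^n = (1 − 0.4531)·0.4531^0 = 0.5469·1.000000 = 0.546853

Final: 0.546853


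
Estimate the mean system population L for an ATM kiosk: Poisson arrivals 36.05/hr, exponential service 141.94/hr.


ρ = λ/μ = 36.05/141.94 = 0.2540
L = ρ/(1−ρ) = 0.2540/(1 − 0.2540) = 0.2540/0.7460 = 0.3404

Final: 0.3404


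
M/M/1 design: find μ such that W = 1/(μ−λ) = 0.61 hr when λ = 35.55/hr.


W = 1/(μ−λ) ⇒ μ − λ = 1/W = 1/0.61 = 1.6393
μ = λ + 1/W = 35.55 + 1.6393 = 37.1893 per hr

Final: 37.1893 /hr


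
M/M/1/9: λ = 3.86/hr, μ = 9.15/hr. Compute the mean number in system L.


ρ = 3.86/9.15 = 0.4219
L = ρ[1 − (K+1)ρ^K + Kρ^(K+1)] / [(1−ρ)(1−ρ^(K+1))]
Numerator: 0.4219·(1 − 10·0.0004232 + 9·0.0001785) = 0.420751
Denominator: (0.5781)·(0.999821) = 0.578039
L = 0.420751/0.578039 = 0.7279

Final: 0.7279


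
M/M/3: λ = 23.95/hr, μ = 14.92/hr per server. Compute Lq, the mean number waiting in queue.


a = λ/μ = 1.6052; ρ = a/3 = 0.5351
P₀ = 0.185999
Lq = P₀·a^c·ρ / (c!·(1−ρ)²) = 0.185999·4.13628·0.5351/(6·0.21615)
= 0.31741

Final: 0.31741


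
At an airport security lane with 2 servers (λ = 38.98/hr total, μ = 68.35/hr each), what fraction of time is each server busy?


ρ = λ/(cμ) = 38.98/(2·68.35) = 38.98/136.70 = 0.2851

Final: 0.2851


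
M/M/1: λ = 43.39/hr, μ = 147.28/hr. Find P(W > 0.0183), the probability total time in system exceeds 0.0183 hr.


W ~ Exponential(μ−λ) for M/M/1.
μ − λ = 147.28 − 43.39 = 103.8900
P(W > t) = e^{−(μ−λ)t} = e^{−1.9012} = 0.149391

Final: 0.149391


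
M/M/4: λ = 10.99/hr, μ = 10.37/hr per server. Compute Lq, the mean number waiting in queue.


a = λ/μ = 1.0598; ρ = a/4 = 0.2649
P₀ = 0.345871
Lq = P₀·a^c·ρ / (c!·(1−ρ)²) = 0.345871·1.26147·0.2649/(24·0.54030)
= 0.008915

Final: 0.008915


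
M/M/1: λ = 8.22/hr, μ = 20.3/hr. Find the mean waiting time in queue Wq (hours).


ρ = 8.22/20.3 = 0.4049
Wq = ρ/(μ−λ) = 0.4049/(20.3 − 8.22) = 0.4049/12.08 = 0.03352 hr

Final: 0.03352 hr


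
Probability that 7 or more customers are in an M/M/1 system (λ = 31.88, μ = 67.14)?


ρ = 31.88/67.14 = 0.4748
P(N ≥ n) = ρ^n = 0.4748^7 = 0.005442

Final: 0.005442


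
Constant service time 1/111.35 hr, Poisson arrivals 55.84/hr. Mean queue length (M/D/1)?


ρ = 55.84/111.35 = 0.5015
M/D/1: Lq = ρ²/(2(1−ρ)) = 0.2515/(2·0.4985) = 0.25223

Final: 0.25223


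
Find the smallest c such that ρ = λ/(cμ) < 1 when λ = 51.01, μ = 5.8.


Stability requires cμ > λ ⇔ c > λ/μ.
λ/μ = 51.01/5.8 = 8.7948
Minimum integer c = ⌊8.7948⌋ + 1 = 9
Check: 9·5.8 = 52.20 > 51.01, while 8·5.8 = 46.40 ≤ 51.01

Final: 9 servers


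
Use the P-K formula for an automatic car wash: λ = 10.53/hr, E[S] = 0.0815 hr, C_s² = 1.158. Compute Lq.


ρ = λ·E[S] = 10.53·0.0815 = 0.8582
Lq = ρ²(1+C_s²)/(2(1−ρ)) = 0.7365·(1+1.158)/(2·0.1418)
= 0.7365·2.1580/0.2836 = 5.60405

Final: 5.60405


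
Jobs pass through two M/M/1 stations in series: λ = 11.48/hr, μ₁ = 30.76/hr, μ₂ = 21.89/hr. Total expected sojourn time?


Each node sees arrival rate λ = 11.48/hr (tandem ⇒ throughput preserved).
W₁ = 1/(μ₁−λ) = 1/(30.76−11.48) = 0.05187 hr
W₂ = 1/(μ₂−λ) = 1/(21.89−11.48) = 0.09606 hr
W_total = W₁ + W₂ = 0.05187 + 0.09606 = 0.14793 hr

Final: 0.14793 hr


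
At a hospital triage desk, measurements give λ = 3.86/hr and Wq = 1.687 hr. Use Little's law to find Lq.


Lq = λWq = 3.86·1.687 = 6.5118

Final: 6.5118


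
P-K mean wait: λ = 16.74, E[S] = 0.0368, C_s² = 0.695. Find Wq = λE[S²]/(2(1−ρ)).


ρ = λ·E[S] = 16.74·0.0368 = 0.6160
E[S²] = E[S]²(1+C_s²) = 0.0368²·(1+0.695) = 0.002295
Wq = λ·E[S²]/(2(1−ρ)) = 16.74·0.002295/(2·0.3840) = 0.05004 hr

Final: 0.05004 hr


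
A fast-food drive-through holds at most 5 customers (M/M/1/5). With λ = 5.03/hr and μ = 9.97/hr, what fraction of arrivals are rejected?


ρ = λ/μ = 5.03/9.97 = 0.5045
P_K = (1−ρ)ρ^K/(1−ρ^(K+1)) = (0.4955·0.032686)/(1 − 0.016491)
= 0.016196/0.983509 = 0.016467

Final: 0.016467


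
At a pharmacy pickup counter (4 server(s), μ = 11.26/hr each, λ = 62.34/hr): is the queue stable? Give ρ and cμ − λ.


Total capacity cμ = 4·11.26 = 45.04/hr
ρ = λ/(cμ) = 62.34/45.04 = 1.3841
Stable ⇔ ρ < 1: NO
Spare capacity = cμ − λ = 45.04 − 62.34 = -17.30/hr

Final: ρ = 1.3841; unstable; margin = -17.30/hr


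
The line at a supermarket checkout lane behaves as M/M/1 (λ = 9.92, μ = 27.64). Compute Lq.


ρ = 9.92/27.64 = 0.3589
Lq = ρ²/(1−ρ) = 0.1288/0.6411 = 0.2009

Final: 0.2009


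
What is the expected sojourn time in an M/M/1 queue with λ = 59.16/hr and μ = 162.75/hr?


W = 1/(μ−λ) = 1/(162.75 − 59.16) = 1/103.59 = 0.009653 hr

Final: 0.009653 hr


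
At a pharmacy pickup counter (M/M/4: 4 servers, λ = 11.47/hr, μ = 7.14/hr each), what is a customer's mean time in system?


a = 1.6064; ρ = 0.4016; P₀ = 0.197963
Lq = P₀·a^c·ρ/(c!(1−ρ)²) = 0.06161
Wq = Lq/λ = 0.06161/11.47 = 0.005372 hr
W = Wq + 1/μ = 0.005372 + 0.14006 = 0.14543 hr

Final: 0.14543 hr


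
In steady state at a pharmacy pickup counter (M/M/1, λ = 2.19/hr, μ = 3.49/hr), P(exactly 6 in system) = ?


ρ = 2.19/3.49 = 0.6275
P_n = (1−ρ)·ρ^n = (1 − 0.6275)·0.6275^6 = 0.3725·0.061054 = 0.022742

Final: 0.022742


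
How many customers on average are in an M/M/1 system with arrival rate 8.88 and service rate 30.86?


ρ = λ/μ = 8.88/30.86 = 0.2878
L = ρ/(1−ρ) = 0.2878/(1 − 0.2878) = 0.2878/0.7122 = 0.4040

Final: 0.4040


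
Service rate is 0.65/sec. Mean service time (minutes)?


Mean service time = 1/μ = 1/0.65 second = 1.53846 second
In minutes: 1.53846 × 0.0166667 = 0.02564 min

Final: 0.02564 min


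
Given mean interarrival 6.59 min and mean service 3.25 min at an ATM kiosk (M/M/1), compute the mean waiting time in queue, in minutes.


λ = 60/6.59 = 9.1047 /hr
μ = 60/3.25 = 18.4615 /hr
ρ = λ/μ = 9.1047/18.4615 = 0.4932
Wq = ρ/(μ−λ) = 0.4932/(18.4615−9.1047) = 0.05271 hr
In minutes: 0.05271·60 = 3.162 min

Final: 3.162 min


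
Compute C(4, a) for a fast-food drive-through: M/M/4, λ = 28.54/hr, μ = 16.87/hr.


a = λ/μ = 1.6918; ρ = a/4 = 0.4229
P₀ = 0.181119 (from M/M/c formula)
C(c,a) = [a^c/(c!(1−ρ))]·P₀ = [8.19135/(24·0.5771)]·0.181119
= 0.59146·0.181119 = 0.107124

Final: 0.107124


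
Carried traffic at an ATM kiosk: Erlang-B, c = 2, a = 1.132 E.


B(2,1.132) = 0.231078 (Erlang-B)
Carried load = a(1 − B) = 1.132·(1 − 0.231078) = 1.132·0.768922 = 0.8704 E

Final: 0.8704 Erlangs


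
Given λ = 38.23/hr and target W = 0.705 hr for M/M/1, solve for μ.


W = 1/(μ−λ) ⇒ μ − λ = 1/W = 1/0.705 = 1.4184
μ = λ + 1/W = 38.23 + 1.4184 = 39.6484 per hr

Final: 39.6484 /hr


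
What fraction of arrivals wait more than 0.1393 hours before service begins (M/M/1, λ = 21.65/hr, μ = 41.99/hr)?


ρ = 21.65/41.99 = 0.5156
P(Wq > t) = ρ·e^{−(μ−λ)t} = 0.5156·e^{−2.8334}
= 0.5156·0.058815 = 0.030325

Final: 0.030325


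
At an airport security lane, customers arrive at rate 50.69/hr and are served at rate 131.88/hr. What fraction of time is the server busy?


ρ = λ/μ = 50.69/131.88 = 0.3844

Final: 0.3844


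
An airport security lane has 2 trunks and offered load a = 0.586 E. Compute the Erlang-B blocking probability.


B(c,a) = (a^c/c!) / Σ_{k=0}^{c} a^k/k!
a^2/2! = 0.171698
Σ terms (k=0..2): 1.00000 + 0.58600 + 0.17170 = 1.757698
B = 0.171698/1.757698 = 0.097683

Final: 0.097683


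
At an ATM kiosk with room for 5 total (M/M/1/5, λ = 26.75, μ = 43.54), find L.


ρ = 26.75/43.54 = 0.6144
L = ρ[1 − (K+1)ρ^K + Kρ^(K+1)] / [(1−ρ)(1−ρ^(K+1))]
Numerator: 0.6144·(1 − 6·0.087534 + 5·0.053779) = 0.456907
Denominator: (0.3856)·(0.946221) = 0.364884
L = 0.456907/0.364884 = 1.2522

Final: 1.2522


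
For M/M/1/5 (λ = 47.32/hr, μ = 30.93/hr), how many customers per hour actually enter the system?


ρ = 1.5299; P_K = (1−ρ)ρ^5/(1−ρ^6) = 0.375661
λ_eff = λ(1 − P_K) = 47.32·(1 − 0.375661) = 47.32·0.624339 = 29.5437 /hr

Final: 29.5437 /hr


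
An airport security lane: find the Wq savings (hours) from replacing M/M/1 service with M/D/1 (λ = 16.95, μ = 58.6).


ρ = 16.95/58.6 = 0.2892
Wq(M/M/1) = ρ/(μ−λ) = 0.2892/41.65 = 0.006945 hr
Wq(M/D/1) = ρ/(2(μ−λ)) = 0.003472 hr
Savings = 0.006945 − 0.003472 = 0.003472 hr

Final: 0.003472 hr


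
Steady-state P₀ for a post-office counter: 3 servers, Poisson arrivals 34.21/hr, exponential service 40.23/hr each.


a = λ/μ = 34.21/40.23 = 0.8504; ρ = a/c = 0.2835
Σ_{k=0}^{2} a^k/k! (terms k=0..2) = 1.00000 + 0.85036 + 0.36156 = 2.21192
Tail: a^3/(3!(1−ρ)) = 0.61491/(6·0.7165) = 0.14303
P₀ = 1/(2.21192 + 0.14303) = 1/2.35494 = 0.424639

Final: 0.424639


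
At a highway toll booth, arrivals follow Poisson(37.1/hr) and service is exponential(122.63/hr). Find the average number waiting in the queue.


ρ = 37.1/122.63 = 0.3025
Lq = ρ²/(1−ρ) = 0.09153/0.6975 = 0.1312

Final: 0.1312


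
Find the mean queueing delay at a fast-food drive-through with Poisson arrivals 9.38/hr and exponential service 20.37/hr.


ρ = 9.38/20.37 = 0.4605
Wq = ρ/(μ−λ) = 0.4605/(20.37 − 9.38) = 0.4605/10.99 = 0.04190 hr

Final: 0.04190 hr


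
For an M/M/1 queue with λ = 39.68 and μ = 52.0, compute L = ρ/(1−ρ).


ρ = λ/μ = 39.68/52.0 = 0.7631
L = ρ/(1−ρ) = 0.7631/(1 − 0.7631) = 0.7631/0.2369 = 3.2208

Final: 3.2208


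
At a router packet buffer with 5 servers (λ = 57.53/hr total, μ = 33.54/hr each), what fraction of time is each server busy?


ρ = λ/(cμ) = 57.53/(5·33.54) = 57.53/167.70 = 0.3431

Final: 0.3431


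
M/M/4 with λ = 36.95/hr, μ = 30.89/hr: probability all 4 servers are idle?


a = λ/μ = 36.95/30.89 = 1.1962; ρ = a/c = 0.2990
Σ_{k=0}^{3} a^k/k! (terms k=0..3) = 1.00000 + 1.19618 + 0.71542 + 0.28526 = 3.19686
Tail: a^4/(4!(1−ρ)) = 2.04732/(24·0.7010) = 0.12170
P₀ = 1/(3.19686 + 0.12170) = 1/3.31856 = 0.301336

Final: 0.301336


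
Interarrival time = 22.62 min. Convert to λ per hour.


λ = 1/(interarrival time) in consistent units.
1 hour = 60 min, so λ = 60/22.62 = 2.6525 per hour

Final: 2.6525 /hr


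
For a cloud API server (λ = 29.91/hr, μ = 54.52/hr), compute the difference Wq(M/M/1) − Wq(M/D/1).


ρ = 29.91/54.52 = 0.5486
Wq(M/M/1) = ρ/(μ−λ) = 0.5486/24.61 = 0.02229 hr
Wq(M/D/1) = ρ/(2(μ−λ)) = 0.01115 hr
Savings = 0.02229 − 0.01115 = 0.01115 hr

Final: 0.01115 hr


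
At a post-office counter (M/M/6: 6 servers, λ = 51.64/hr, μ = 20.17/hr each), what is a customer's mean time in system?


a = 2.5602; ρ = 0.4267; P₀ = 0.076782
Lq = P₀·a^c·ρ/(c!(1−ρ)²) = 0.03899
Wq = Lq/λ = 0.03899/51.64 = 0.0007551 hr
W = Wq + 1/μ = 0.0007551 + 0.04958 = 0.05033 hr

Final: 0.05033 hr


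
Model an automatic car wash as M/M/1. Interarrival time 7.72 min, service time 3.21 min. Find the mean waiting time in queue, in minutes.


λ = 60/7.72 = 7.7720 /hr
μ = 60/3.21 = 18.6916 /hr
ρ = λ/μ = 7.7720/18.6916 = 0.4158
Wq = ρ/(μ−λ) = 0.4158/(18.6916−7.7720) = 0.03808 hr
In minutes: 0.03808·60 = 2.285 min

Final: 2.285 min


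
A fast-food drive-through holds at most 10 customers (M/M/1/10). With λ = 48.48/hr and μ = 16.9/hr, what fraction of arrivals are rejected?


ρ = λ/μ = 48.48/16.9 = 2.8686
P_K = (1−ρ)ρ^K/(1−ρ^(K+1)) = (-1.8686·37736.278242)/(1 − 108251.761489)
= -70515.483247/-108250.761489 = 0.651409

Final: 0.651409


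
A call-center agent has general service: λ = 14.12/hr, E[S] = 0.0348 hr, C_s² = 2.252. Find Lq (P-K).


ρ = λ·E[S] = 14.12·0.0348 = 0.4914
Lq = ρ²(1+C_s²)/(2(1−ρ)) = 0.2415·(1+2.252)/(2·0.5086)
= 0.2415·3.2520/1.0172 = 0.77188

Final: 0.77188


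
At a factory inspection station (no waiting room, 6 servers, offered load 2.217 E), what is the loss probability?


B(c,a) = (a^c/c!) / Σ_{k=0}^{c} a^k/k!
a^6/6! = 0.164916
Σ terms (k=0..6): 1.00000 + 2.21700 + 2.45754 + 1.81613 + 1.00659 + 0.44632 + 0.16492 = 9.108494
B = 0.164916/9.108494 = 0.018106

Final: 0.018106


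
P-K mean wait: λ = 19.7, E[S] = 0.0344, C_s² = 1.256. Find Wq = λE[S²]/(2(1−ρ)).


ρ = λ·E[S] = 19.7·0.0344 = 0.6777
E[S²] = E[S]²(1+C_s²) = 0.0344²·(1+1.256) = 0.002670
Wq = λ·E[S²]/(2(1−ρ)) = 19.7·0.002670/(2·0.3223) = 0.08158 hr

Final: 0.08158 hr


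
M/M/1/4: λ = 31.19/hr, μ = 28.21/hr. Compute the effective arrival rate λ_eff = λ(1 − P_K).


ρ = 1.1056; P_K = (1−ρ)ρ^4/(1−ρ^5) = 0.242039
λ_eff = λ(1 − P_K) = 31.19·(1 − 0.242039) = 31.19·0.757961 = 23.6408 /hr

Final: 23.6408 /hr


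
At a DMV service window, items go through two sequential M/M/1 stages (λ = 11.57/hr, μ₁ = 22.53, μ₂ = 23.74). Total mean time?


Each node sees arrival rate λ = 11.57/hr (tandem ⇒ throughput preserved).
W₁ = 1/(μ₁−λ) = 1/(22.53−11.57) = 0.09124 hr
W₂ = 1/(μ₂−λ) = 1/(23.74−11.57) = 0.08217 hr
W_total = W₁ + W₂ = 0.09124 + 0.08217 = 0.17341 hr

Final: 0.17341 hr
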